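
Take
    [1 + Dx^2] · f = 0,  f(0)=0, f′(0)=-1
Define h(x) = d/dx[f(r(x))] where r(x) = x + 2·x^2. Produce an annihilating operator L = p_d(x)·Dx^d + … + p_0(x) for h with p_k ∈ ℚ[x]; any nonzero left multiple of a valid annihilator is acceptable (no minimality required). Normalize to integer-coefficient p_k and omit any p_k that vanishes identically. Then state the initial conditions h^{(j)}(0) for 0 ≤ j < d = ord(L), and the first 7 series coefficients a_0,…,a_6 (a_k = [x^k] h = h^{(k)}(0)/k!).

f: a_k = 0, -1, 0, 1/6, 0, -1/120, 0, …
h₀=f(r): pull back L_f along r ⇒ L₀.
h=h₀': d/dx-closure on L₀ ⇒ L.
L = (49 + 16·x + 96·x^2 + 256·x^3 + 256·x^4) + (-12 - 48·x)·Dx + (1 + 8·x + 16·x^2)·Dx^2  (order 2).
h: a_k = -1, -4, 1/2, 4, 239/24, 15/2, -1679/720, …
ICs: h(0) = -1, h′(0) = -4.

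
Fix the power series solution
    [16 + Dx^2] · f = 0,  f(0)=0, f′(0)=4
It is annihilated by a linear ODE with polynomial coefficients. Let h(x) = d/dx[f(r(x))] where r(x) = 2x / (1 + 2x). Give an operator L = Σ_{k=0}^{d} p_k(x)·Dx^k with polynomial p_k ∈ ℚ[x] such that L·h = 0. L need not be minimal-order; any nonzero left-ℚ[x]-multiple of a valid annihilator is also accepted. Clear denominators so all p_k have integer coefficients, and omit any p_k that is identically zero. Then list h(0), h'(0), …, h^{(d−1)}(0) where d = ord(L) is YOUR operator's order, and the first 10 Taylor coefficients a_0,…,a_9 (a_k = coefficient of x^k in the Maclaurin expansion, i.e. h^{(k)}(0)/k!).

f: a_k = 0, 4, 0, -32/3, 0, 128/15, 0, -1024/315, 0, 2048/2835, …
f∘r: x↦r, Dx↦Dx/r' in L_f ⇒ L₀.
Derive L from L₀ (diff closure).
L = (88 + 96·x + 96·x^2) + (12 + 72·x + 144·x^2 + 96·x^3)·Dx + (1 + 8·x + 24·x^2 + 32·x^3 + 16·x^4)·Dx^2  (order 2).
h: a_k = 8, -32, -160, 1792, -24704/3, 23040, -1260032/45, -5152768/45, 61650944/63, -276520960/63, …
ICs: h(0) = 8, h′(0) = -32.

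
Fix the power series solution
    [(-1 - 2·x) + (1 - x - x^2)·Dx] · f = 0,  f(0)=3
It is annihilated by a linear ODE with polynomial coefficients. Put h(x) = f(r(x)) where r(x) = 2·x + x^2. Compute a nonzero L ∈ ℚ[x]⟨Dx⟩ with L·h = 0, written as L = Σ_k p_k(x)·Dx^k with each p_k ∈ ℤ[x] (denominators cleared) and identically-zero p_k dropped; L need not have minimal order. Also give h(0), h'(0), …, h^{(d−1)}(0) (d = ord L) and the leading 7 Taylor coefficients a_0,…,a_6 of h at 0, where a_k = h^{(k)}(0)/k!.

L = (2 + 10·x + 12·x^2 + 4·x^3) + (-1 + 2·x + 5·x^2 + 4·x^3 + x^4)·Dx  (order 1).
h: a_k = 3, 6, 27, 96, 354, 1302, 4785, …
ICs: h(0) = 3.

f: a_k = 3, 3, 6, 9, 15, 24, 39, …
h₀=f(r): pull back L_f along r ⇒ L₀.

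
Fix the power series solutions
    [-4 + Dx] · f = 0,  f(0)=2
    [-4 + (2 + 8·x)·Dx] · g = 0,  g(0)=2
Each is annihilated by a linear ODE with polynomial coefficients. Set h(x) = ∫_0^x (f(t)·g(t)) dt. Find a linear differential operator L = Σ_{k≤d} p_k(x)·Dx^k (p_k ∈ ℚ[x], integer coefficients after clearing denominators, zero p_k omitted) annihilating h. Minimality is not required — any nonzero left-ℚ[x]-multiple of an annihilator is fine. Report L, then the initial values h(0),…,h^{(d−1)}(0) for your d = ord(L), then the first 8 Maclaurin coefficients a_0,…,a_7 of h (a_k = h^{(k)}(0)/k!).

L = (-6 - 16·x)·Dx + (1 + 4·x)·Dx^2  (order 2).
h: a_k = 0, 4, 12, 56/3, 68/3, 88/5, 856/45, -1424/315, …
ICs: h(0) = 0, h′(0) = 4.

f: a_k = 2, 8, 16, 64/3, 64/3, 256/15, 512/45, 2048/315, …
g: a_k = 2, 4, -4, 8, -20, 56, -168, 528, …
Sym-product of L_f,L_g gives L₀ (≤ ord 1).
Integrate: L := L₀·Dx.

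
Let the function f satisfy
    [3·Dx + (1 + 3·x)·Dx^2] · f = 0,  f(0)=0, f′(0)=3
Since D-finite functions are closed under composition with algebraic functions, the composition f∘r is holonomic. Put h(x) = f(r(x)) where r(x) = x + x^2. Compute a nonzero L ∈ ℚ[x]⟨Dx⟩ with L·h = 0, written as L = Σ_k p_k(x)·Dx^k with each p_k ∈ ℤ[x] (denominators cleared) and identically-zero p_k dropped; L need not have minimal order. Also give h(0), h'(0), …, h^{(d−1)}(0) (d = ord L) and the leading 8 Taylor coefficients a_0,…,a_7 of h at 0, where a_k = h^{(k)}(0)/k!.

L = (1 + 6·x + 6·x^2)·Dx + (1 + 5·x + 9·x^2 + 6·x^3)·Dx^2  (order 2).
h: a_k = 0, 3, -3/2, 0, 9/4, -27/5, 9, -81/7, …
ICs: h(0) = 0, h′(0) = 3.

f: a_k = 0, 3, -9/2, 9, -81/4, 243/5, -243/2, 2187/7, …
h₀=f(r): pull back L_f along r ⇒ L₀.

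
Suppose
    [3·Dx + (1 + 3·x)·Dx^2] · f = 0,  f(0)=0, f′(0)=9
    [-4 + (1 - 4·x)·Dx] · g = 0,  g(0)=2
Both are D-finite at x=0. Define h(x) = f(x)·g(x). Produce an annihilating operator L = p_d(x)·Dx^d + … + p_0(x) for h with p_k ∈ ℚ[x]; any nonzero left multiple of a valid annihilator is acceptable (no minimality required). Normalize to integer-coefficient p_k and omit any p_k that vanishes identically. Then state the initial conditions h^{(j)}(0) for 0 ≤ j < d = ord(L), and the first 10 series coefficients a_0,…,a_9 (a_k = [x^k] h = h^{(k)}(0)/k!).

L = 12 + (5 + 36·x)·Dx + (-1 + x + 12·x^2)·Dx^2  (order 2).
h: a_k = 0, 18, 45, 234, 1629/2, 17748/5, 67347/5, 1951326/35, 30532311/140, 30991581/35, …
ICs: h(0) = 0, h′(0) = 18.

f: a_k = 0, 9, -27/2, 27, -243/4, 729/5, -729/2, 6561/7, -19683/8, 6561, …
g: a_k = 2, 8, 32, 128, 512, 2048, 8192, 32768, 131072, 524288, …
Sym-product of L_f,L_g gives L₀ (≤ ord 2).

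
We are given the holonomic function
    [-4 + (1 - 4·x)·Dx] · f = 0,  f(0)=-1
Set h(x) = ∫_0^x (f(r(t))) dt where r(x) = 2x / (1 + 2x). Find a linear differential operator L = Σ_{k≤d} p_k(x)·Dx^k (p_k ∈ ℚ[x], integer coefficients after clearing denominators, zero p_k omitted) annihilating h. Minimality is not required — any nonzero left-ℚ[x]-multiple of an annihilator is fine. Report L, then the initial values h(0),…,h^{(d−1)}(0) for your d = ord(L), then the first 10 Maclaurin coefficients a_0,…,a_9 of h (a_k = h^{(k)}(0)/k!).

f: a_k = -1, -4, -16, -64, -256, -1024, -4096, -16384, -65536, -262144, …
f∘r: x↦r, Dx↦Dx/r' in L_f ⇒ L₀.
h=∫h₀ ⇒ L = L₀·Dx.
L = 8·Dx + (-1 + 4·x + 12·x^2)·Dx^2  (order 2).
h: a_k = 0, -1, -4, -16, -72, -1728/5, -1728, -62208/7, -46656, -248832, …
ICs: h(0) = 0, h′(0) = -1.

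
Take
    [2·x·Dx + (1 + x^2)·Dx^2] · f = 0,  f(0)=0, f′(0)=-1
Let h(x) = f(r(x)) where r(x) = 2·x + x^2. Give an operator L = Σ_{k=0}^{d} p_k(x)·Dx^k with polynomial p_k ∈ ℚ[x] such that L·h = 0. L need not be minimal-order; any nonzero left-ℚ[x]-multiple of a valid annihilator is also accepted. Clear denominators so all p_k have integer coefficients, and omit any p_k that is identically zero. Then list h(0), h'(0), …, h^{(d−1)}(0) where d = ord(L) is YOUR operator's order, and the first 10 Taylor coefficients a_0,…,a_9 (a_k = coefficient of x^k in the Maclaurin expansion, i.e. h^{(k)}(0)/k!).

L = (-1 + 8·x + 16·x^2 + 12·x^3 + 3·x^4)·Dx + (1 + x + 4·x^2 + 8·x^3 + 5·x^4 + x^5)·Dx^2  (order 2).
h: a_k = 0, -2, -1, 8/3, 4, -22/5, -47/3, 16/7, 56, 334/9, …
ICs: h(0) = 0, h′(0) = -2.

f: a_k = 0, -1, 0, 1/3, 0, -1/5, 0, 1/7, 0, -1/9, …
f∘r: x↦r, Dx↦Dx/r' in L_f ⇒ L₀.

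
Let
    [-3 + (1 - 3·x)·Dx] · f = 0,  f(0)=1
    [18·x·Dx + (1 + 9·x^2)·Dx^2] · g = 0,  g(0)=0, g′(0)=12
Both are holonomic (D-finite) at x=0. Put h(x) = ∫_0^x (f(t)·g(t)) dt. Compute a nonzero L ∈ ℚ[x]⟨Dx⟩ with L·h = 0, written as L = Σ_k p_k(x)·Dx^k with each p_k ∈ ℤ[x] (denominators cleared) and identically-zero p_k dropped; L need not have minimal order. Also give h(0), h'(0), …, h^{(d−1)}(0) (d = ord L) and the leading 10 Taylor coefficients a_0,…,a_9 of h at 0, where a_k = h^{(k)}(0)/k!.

L = 54·x·Dx + (6 - 18·x + 108·x^2)·Dx^2 + (-1 + 3·x - 9·x^2 + 27·x^3)·Dx^3  (order 3).
h: a_k = 0, 0, 6, 12, 18, 216/5, 702/5, 12636/35, 27702/35, 73872/35, …
ICs: h(0) = 0, h′(0) = 0, h′′(0) = 12.

f: a_k = 1, 3, 9, 27, 81, 243, 729, 2187, 6561, 19683, …
g: a_k = 0, 12, 0, -36, 0, 972/5, 0, -8748/7, 0, 8748, …
f·g: L₀ = L_f ⊗_s L_g, ord ≤ 1·2.
∫: right-multiply L₀ by Dx.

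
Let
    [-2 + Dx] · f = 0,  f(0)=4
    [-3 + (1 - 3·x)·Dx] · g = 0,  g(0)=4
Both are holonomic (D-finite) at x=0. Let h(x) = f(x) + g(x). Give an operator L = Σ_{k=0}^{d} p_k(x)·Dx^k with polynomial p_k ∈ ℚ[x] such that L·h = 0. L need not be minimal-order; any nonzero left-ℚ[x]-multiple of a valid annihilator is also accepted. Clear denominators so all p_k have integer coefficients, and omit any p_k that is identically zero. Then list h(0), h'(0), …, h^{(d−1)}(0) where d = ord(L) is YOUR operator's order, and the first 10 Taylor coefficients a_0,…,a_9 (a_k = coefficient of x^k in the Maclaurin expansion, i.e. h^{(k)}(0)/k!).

f: a_k = 4, 8, 8, 16/3, 8/3, 16/15, 16/45, 32/315, 8/315, 16/2835, …
g: a_k = 4, 12, 36, 108, 324, 972, 2916, 8748, 26244, 78732, …
Sum ⇒ L₀ = lclm(L_f,L_g) in ℚ(x)⟨Dx⟩.
L = (24 + 36·x) + (-14 - 24·x + 36·x^2)·Dx + (1 + 3·x - 18·x^2)·Dx^2  (order 2).
h: a_k = 8, 20, 44, 340/3, 980/3, 14596/15, 131236/45, 2755652/315, 8266868/315, 223205236/2835, …
ICs: h(0) = 8, h′(0) = 20.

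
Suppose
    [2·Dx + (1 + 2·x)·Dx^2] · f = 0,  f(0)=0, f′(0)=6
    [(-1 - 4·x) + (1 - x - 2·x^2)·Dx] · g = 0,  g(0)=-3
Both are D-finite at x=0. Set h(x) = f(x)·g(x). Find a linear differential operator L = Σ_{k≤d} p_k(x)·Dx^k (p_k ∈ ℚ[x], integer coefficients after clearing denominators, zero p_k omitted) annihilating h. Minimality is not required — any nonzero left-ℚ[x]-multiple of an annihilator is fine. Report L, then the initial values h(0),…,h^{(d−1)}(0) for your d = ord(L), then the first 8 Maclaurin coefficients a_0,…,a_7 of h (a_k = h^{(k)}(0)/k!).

L = (6 + 16·x) + (14·x + 20·x^2)·Dx + (-1 - x + 4·x^2 + 4·x^3)·Dx^2  (order 2).
h: a_k = 0, -18, 0, -60, -24, -1008/5, -768/5, -25248/35, …
ICs: h(0) = 0, h′(0) = -18.

f: a_k = 0, 6, -6, 8, -12, 96/5, -32, 384/7, …
g: a_k = -3, -3, -9, -15, -33, -63, -129, -255, …
Product ⇒ symmetric product L₀, ord ≤ 2.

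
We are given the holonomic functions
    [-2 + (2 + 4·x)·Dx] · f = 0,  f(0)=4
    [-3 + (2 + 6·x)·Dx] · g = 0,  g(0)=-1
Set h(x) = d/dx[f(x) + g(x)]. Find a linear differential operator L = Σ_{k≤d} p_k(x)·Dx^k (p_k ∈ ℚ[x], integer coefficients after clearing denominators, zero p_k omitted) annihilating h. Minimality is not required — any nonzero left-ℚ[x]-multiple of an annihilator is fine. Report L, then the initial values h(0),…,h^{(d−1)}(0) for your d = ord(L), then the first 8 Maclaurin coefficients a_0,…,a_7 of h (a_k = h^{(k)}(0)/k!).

f: a_k = 4, 4, -2, 2, -5/2, 7/2, -21/4, 33/4, …
g: a_k = -1, -3/2, 9/8, -27/16, 405/128, -1701/256, 15309/1024, -72171/2048, …
f+g: L₀ = lclm(L_f,L_g), ord ≤ 1+1.
Derive L from L₀ (diff closure).
L = -9 + (-15 - 36·x)·Dx + (-2 - 10·x - 12·x^2)·Dx^2  (order 2).
h: a_k = 5/2, -7/4, 15/16, 85/32, -4025/256, 29799/512, -386925/2048, 2375373/4096, …
ICs: h(0) = 5/2, h′(0) = -7/4.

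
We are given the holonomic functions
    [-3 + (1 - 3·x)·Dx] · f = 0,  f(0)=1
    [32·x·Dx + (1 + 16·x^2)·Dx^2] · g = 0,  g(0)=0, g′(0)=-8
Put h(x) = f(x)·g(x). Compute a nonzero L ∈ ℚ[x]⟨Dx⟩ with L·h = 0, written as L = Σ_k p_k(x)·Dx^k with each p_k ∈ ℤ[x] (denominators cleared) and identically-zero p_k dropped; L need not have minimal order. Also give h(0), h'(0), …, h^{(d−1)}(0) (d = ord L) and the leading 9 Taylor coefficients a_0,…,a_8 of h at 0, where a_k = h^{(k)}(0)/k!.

f: a_k = 1, 3, 9, 27, 81, 243, 729, 2187, 6561, …
g: a_k = 0, -8, 0, 128/3, 0, -2048/5, 0, 32768/7, 0, …
Sym-product of L_f,L_g gives L₀ (≤ ord 2).
L = 96·x + (6 - 32·x + 192·x^2)·Dx + (-1 + 3·x - 16·x^2 + 48·x^3)·Dx^2  (order 2).
h: a_k = 0, -8, -24, -88/3, -88, -3368/5, -10104/5, -48344/35, -145032/35, …
ICs: h(0) = 0, h′(0) = -8.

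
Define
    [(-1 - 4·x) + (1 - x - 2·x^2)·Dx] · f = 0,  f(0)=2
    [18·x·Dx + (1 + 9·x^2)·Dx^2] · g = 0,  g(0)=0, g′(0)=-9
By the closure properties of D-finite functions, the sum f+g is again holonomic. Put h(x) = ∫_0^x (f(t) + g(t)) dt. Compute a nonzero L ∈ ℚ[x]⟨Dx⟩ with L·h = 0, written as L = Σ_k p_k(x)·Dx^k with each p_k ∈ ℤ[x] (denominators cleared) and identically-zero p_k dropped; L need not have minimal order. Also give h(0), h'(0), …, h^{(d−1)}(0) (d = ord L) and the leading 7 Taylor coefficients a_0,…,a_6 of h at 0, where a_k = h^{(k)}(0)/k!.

L = (-18 + 72·x + 918·x^2 + 1872·x^3 + 4608·x^4 + 1296·x^6)·Dx^2 + (8 + 30·x + 278·x^3 + 1788·x^4 + 3216·x^5 + 324·x^6 + 1296·x^7)·Dx^3 + (-1 - 4·x - 24·x^2 - 4·x^3 - 103·x^4 + 300·x^5 + 312·x^6 + 108·x^7 + 216·x^8)·Dx^4  (order 4).
h: a_k = 0, 2, -7/2, 2, 37/4, 22/5, -173/10, …
ICs: h(0) = 0, h′(0) = 2, h′′(0) = -7, h′′′(0) = 12.

f: a_k = 2, 2, 6, 10, 22, 42, 86, …
g: a_k = 0, -9, 0, 27, 0, -729/5, 0, …
Sum ⇒ L₀ = lclm(L_f,L_g) in ℚ(x)⟨Dx⟩.
∫: right-multiply L₀ by Dx.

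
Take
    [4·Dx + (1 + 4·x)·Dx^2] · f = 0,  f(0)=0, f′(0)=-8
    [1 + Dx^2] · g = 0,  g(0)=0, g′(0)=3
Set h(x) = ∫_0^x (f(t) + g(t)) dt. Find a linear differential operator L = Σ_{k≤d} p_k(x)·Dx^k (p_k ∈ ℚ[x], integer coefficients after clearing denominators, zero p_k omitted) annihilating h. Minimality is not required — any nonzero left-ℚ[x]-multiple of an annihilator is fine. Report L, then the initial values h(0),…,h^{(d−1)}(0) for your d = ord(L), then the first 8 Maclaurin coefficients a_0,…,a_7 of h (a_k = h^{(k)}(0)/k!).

f: a_k = 0, -8, 16, -128/3, 128, -2048/5, 4096/3, -32768/7, …
g: a_k = 0, 3, 0, -1/2, 0, 1/40, 0, -1/1680, …
Sum ⇒ L₀ = lclm(L_f,L_g) in ℚ(x)⟨Dx⟩.
∫: right-multiply L₀ by Dx.
L = (388 + 32·x + 64·x^2)·Dx^2 + (33 + 140·x + 48·x^2 + 64·x^3)·Dx^3 + (388 + 32·x + 64·x^2)·Dx^4 + (33 + 140·x + 48·x^2 + 64·x^3)·Dx^5  (order 5).
h: a_k = 0, 0, -5/2, 16/3, -259/24, 128/5, -5461/80, 4096/21, …
ICs: h(0) = 0, h′(0) = 0, h′′(0) = -5, h′′′(0) = 32, h′′′′(0) = -259.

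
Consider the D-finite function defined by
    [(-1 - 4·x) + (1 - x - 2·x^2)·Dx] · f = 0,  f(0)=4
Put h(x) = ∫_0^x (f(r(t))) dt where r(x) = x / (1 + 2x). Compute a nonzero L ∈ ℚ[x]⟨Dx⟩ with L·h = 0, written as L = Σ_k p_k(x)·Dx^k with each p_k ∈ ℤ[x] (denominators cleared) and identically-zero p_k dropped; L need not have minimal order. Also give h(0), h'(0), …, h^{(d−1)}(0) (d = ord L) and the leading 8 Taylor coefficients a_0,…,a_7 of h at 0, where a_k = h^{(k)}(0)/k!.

L = (-1 - 6·x)·Dx + (1 + 5·x + 6·x^2)·Dx^2  (order 2).
h: a_k = 0, 4, 2, 4/3, -3, 36/5, -18, 324/7, …
ICs: h(0) = 0, h′(0) = 4.

f: a_k = 4, 4, 12, 20, 44, 84, 172, 340, …
h₀=f(r): pull back L_f along r ⇒ L₀.
∫: right-multiply L₀ by Dx.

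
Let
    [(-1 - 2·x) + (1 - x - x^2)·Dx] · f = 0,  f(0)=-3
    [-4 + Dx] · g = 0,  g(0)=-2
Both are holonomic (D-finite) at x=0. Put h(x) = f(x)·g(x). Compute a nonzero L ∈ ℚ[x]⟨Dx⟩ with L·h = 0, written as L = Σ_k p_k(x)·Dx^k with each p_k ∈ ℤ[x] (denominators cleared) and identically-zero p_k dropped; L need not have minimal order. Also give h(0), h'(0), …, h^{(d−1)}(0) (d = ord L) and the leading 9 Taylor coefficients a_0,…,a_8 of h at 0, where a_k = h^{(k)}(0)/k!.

L = (5 - 2·x - 4·x^2) + (-1 + x + x^2)·Dx  (order 1).
h: a_k = 6, 30, 84, 178, 326, 2776/5, 2746/3, 156454/105, 253588/105, …
ICs: h(0) = 6.

f: a_k = -3, -3, -6, -9, -15, -24, -39, -63, -102, …
g: a_k = -2, -8, -16, -64/3, -64/3, -256/15, -512/45, -2048/315, -1024/315, …
L₀ := L_f ⊗_s L_g (sym. prod.), ord ≤ 1.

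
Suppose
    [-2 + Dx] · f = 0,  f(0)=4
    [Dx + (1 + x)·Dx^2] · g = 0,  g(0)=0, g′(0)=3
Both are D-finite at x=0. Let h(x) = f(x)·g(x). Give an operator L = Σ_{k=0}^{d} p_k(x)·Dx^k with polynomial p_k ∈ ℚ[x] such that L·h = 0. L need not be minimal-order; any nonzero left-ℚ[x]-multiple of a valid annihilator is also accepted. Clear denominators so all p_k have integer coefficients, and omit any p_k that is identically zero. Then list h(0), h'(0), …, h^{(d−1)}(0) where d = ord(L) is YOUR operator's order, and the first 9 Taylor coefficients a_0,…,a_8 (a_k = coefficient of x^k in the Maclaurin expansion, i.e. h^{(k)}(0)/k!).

L = (2 + 4·x) + (-3 - 4·x)·Dx + (1 + x)·Dx^2  (order 2).
h: a_k = 0, 12, 18, 16, 9, 22/5, 4/3, 68/105, -1/30, …
ICs: h(0) = 0, h′(0) = 12.

f: a_k = 4, 8, 8, 16/3, 8/3, 16/15, 16/45, 32/315, 8/315, …
g: a_k = 0, 3, -3/2, 1, -3/4, 3/5, -1/2, 3/7, -3/8, …
Product ⇒ symmetric product L₀, ord ≤ 2.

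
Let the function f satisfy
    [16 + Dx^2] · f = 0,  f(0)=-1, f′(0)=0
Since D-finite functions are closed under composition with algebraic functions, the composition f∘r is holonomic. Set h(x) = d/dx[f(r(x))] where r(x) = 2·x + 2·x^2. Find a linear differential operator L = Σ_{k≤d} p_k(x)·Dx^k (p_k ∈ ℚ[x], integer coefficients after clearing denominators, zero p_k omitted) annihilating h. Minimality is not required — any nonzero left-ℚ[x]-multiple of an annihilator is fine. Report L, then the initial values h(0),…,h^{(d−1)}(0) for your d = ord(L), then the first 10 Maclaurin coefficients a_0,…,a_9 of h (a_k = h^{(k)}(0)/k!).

f: a_k = -1, 0, 8, 0, -32/3, 0, 256/45, 0, -512/315, 0, …
L₀ from L_f via x↦r, Dx↦r'^{-1}Dx.
h₀' ⇒ L via d/dx closure of L₀.
L = (76 + 512·x + 1536·x^2 + 2048·x^3 + 1024·x^4) + (-6 - 12·x)·Dx + (1 + 4·x + 4·x^2)·Dx^2  (order 2).
h: a_k = 0, 64, 192, -1664/3, -10240/3, -59392/15, 157696/15, 12283904/315, 1245184/35, -167084032/2835, …
ICs: h(0) = 0, h′(0) = 64.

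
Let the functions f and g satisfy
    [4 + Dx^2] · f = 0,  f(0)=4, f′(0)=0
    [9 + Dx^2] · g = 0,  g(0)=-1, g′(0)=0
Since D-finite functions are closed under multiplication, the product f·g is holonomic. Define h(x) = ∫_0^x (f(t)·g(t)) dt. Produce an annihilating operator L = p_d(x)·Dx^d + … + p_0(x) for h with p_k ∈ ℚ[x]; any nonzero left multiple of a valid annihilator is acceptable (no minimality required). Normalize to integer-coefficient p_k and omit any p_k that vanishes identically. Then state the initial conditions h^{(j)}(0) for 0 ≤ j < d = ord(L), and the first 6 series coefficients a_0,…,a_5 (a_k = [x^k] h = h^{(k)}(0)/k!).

f: a_k = 4, 0, -8, 0, 8/3, 0, …
g: a_k = -1, 0, 9/2, 0, -27/8, 0, …
L₀ := L_f ⊗_s L_g (sym. prod.), ord ≤ 4.
h=∫h₀ ⇒ L = L₀·Dx.
L = 25·Dx + 26·Dx^3 + Dx^5  (order 5).
h: a_k = 0, -4, 0, 26/3, 0, -313/30, …
ICs: h(0) = 0, h′(0) = -4, h′′(0) = 0, h′′′(0) = 52, h′′′′(0) = 0.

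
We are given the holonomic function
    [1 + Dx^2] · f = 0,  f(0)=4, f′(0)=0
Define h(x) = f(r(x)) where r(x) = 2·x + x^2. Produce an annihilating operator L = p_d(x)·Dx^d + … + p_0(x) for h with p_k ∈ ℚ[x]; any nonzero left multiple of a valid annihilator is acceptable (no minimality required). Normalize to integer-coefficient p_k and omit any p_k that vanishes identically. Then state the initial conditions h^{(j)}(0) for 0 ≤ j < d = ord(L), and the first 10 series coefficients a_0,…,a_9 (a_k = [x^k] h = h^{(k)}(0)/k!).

f: a_k = 4, 0, -2, 0, 1/6, 0, -1/180, 0, 1/10080, 0, …
Change of var in L_f (x↦r) gives L₀.
L = (4 + 12·x + 12·x^2 + 4·x^3) - Dx + (1 + x)·Dx^2  (order 2).
h: a_k = 4, 0, -8, -8, 2/3, 16/3, 164/45, 4/15, -719/630, -248/315, …
ICs: h(0) = 4, h′(0) = 0.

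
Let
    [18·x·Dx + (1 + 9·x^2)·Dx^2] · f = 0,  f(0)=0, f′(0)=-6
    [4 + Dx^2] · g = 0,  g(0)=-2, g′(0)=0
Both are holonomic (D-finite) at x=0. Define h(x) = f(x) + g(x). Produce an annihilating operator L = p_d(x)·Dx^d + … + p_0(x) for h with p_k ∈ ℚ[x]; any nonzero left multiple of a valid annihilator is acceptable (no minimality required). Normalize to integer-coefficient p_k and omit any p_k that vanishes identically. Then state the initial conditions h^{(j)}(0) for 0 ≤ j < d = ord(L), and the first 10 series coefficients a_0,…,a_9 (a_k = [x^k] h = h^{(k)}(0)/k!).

f: a_k = 0, -6, 0, 18, 0, -486/5, 0, 4374/7, 0, -4374, …
g: a_k = -2, 0, 4, 0, -4/3, 0, 8/45, 0, -4/315, 0, …
L₀ := lclm(L_f,L_g); ord L₀ ≤ 2+2.
L = (-3744·x + 37584·x^3 + 11664·x^5)·Dx + (-28 + 864·x^2 + 10692·x^4 + 5832·x^6)·Dx^2 + (-936·x + 9396·x^3 + 2916·x^5)·Dx^3 + (-7 + 216·x^2 + 2673·x^4 + 1458·x^6)·Dx^4  (order 4).
h: a_k = -2, -6, 4, 18, -4/3, -486/5, 8/45, 4374/7, -4/315, -4374, …
ICs: h(0) = -2, h′(0) = -6, h′′(0) = 8, h′′′(0) = 108.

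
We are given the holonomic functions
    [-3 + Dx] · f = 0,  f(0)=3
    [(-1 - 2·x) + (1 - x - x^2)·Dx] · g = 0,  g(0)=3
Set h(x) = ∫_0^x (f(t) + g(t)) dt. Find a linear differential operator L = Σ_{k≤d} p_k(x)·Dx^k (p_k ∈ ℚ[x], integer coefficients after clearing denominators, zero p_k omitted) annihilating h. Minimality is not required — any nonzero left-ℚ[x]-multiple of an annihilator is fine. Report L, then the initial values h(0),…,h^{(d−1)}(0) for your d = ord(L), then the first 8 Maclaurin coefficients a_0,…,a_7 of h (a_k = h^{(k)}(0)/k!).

L = (3 + 9·x + 45·x^2 + 18·x^3)·Dx + (5 - 24·x - 15·x^2 + 18·x^3 + 9·x^4)·Dx^2 + (-2 + 7·x - 8·x^3 - 3·x^4)·Dx^3  (order 3).
h: a_k = 0, 6, 6, 13/2, 45/8, 201/40, 401/80, 3363/560, …
ICs: h(0) = 0, h′(0) = 6, h′′(0) = 12.

f: a_k = 3, 9, 27/2, 27/2, 81/8, 243/40, 243/80, 729/560, …
g: a_k = 3, 3, 6, 9, 15, 24, 39, 63, …
Sum ⇒ L₀ = lclm(L_f,L_g) in ℚ(x)⟨Dx⟩.
h=∫h₀ ⇒ L = L₀·Dx.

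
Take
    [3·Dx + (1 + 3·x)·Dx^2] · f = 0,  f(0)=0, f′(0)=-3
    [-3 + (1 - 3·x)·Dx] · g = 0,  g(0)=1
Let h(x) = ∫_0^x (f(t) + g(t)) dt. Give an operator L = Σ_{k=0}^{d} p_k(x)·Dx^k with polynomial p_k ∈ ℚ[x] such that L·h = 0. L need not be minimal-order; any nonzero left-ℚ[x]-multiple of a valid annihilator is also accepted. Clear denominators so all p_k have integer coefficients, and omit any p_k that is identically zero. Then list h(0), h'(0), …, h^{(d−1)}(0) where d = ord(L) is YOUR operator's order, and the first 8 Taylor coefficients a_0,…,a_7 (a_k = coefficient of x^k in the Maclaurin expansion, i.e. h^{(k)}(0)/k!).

L = (-30 - 18·x)·Dx^2 + (-4 - 48·x - 36·x^2)·Dx^3 + (1 + x - 9·x^2 - 9·x^3)·Dx^4  (order 4).
h: a_k = 0, 1, 0, 9/2, 9/2, 81/4, 162/5, 243/2, …
ICs: h(0) = 0, h′(0) = 1, h′′(0) = 0, h′′′(0) = 27.

f: a_k = 0, -3, 9/2, -9, 81/4, -243/5, 243/2, -2187/7, …
g: a_k = 1, 3, 9, 27, 81, 243, 729, 2187, …
f+g: L₀ = lclm(L_f,L_g), ord ≤ 2+1.
h=∫h₀ ⇒ L = L₀·Dx.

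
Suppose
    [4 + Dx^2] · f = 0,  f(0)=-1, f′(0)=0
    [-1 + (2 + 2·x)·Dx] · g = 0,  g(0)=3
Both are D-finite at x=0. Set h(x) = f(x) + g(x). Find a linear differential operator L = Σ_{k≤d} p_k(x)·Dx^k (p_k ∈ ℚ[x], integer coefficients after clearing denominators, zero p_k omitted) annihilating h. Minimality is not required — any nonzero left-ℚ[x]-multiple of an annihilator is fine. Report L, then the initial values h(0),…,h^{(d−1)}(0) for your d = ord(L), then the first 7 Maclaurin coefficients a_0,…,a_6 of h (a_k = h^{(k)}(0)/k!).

L = (-76 - 128·x - 64·x^2) + (120 + 376·x + 384·x^2 + 128·x^3)·Dx + (-19 - 32·x - 16·x^2)·Dx^2 + (30 + 94·x + 96·x^2 + 32·x^3)·Dx^3  (order 3).
h: a_k = 2, 3/2, 13/8, 3/16, -301/384, 21/256, 1261/46080, …
ICs: h(0) = 2, h′(0) = 3/2, h′′(0) = 13/4.

f: a_k = -1, 0, 2, 0, -2/3, 0, 4/45, …
g: a_k = 3, 3/2, -3/8, 3/16, -15/128, 21/256, -63/1024, …
Sum ⇒ L₀ = lclm(L_f,L_g) in ℚ(x)⟨Dx⟩.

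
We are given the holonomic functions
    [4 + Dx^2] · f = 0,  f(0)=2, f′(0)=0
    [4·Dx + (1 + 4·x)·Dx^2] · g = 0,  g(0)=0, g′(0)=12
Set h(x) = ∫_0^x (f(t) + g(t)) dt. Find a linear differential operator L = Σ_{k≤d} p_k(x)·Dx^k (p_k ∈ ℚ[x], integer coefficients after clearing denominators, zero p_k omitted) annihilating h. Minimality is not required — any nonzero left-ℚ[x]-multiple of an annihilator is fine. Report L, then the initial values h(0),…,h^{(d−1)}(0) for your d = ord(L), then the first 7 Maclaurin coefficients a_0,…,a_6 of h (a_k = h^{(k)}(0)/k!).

L = (400 + 128·x + 256·x^2)·Dx^2 + (36 + 176·x + 192·x^2 + 256·x^3)·Dx^3 + (100 + 32·x + 64·x^2)·Dx^4 + (9 + 44·x + 48·x^2 + 64·x^3)·Dx^5  (order 5).
h: a_k = 0, 2, 6, -28/3, 16, -572/15, 512/5, …
ICs: h(0) = 0, h′(0) = 2, h′′(0) = 12, h′′′(0) = -56, h′′′′(0) = 384.

f: a_k = 2, 0, -4, 0, 4/3, 0, -8/45, …
g: a_k = 0, 12, -24, 64, -192, 3072/5, -2048, …
h₀=f+g: left-lcm gives L₀, ord ≤ 4.
h=∫₀ˣh₀: take L = L₀·Dx.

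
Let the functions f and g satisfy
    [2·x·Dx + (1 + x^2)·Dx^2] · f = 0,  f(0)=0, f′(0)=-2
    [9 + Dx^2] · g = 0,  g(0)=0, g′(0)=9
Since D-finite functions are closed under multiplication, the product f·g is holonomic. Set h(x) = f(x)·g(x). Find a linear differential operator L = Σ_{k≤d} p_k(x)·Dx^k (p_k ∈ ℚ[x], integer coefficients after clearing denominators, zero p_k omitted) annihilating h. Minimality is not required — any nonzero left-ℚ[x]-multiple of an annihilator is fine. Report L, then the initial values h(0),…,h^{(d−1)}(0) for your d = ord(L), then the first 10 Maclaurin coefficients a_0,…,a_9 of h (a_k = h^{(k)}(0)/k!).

L = (1170 + 3834·x^2 + 4779·x^4 + 2916·x^6 + 729·x^8) + (396·x + 1044·x^3 + 972·x^5 + 324·x^7)·Dx + (220 + 768·x^2 + 1026·x^4 + 648·x^6 + 162·x^8)·Dx^2 + (44·x + 116·x^3 + 108·x^5 + 36·x^7)·Dx^3 + (10 + 38·x^2 + 55·x^4 + 36·x^6 + 9·x^8)·Dx^4  (order 4).
h: a_k = 0, 0, -18, 0, 33, 0, -99/4, 0, 117/8, 0, …
ICs: h(0) = 0, h′(0) = 0, h′′(0) = -36, h′′′(0) = 0.

f: a_k = 0, -2, 0, 2/3, 0, -2/5, 0, 2/7, 0, -2/9, …
g: a_k = 0, 9, 0, -27/2, 0, 243/40, 0, -729/560, 0, 729/4480, …
h₀=f·g: eliminate ⇒ L₀, order ≤ 2·2.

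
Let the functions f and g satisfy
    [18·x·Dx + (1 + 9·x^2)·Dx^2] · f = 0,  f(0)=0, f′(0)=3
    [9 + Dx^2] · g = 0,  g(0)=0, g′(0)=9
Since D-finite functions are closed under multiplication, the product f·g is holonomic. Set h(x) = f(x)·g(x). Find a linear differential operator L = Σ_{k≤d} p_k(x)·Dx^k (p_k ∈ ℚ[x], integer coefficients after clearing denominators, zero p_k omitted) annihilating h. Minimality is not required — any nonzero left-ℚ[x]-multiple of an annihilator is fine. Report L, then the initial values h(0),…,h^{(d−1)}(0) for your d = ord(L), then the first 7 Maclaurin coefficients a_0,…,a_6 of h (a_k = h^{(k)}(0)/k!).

f: a_k = 0, 3, 0, -9, 0, 243/5, 0, …
g: a_k = 0, 9, 0, -27/2, 0, 243/40, 0, …
f·g: L₀ = L_f ⊗_s L_g, ord ≤ 2·2.
L = (810 + 18954·x^2 + 72171·x^4 + 236196·x^6 + 531441·x^8) + (972·x + 14580·x^3 + 78732·x^5 + 236196·x^7)·Dx + (108 + 2592·x^2 + 13122·x^4 + 52488·x^6 + 118098·x^8)·Dx^2 + (108·x + 1620·x^3 + 8748·x^5 + 26244·x^7)·Dx^3 + (2 + 54·x^2 + 567·x^4 + 2916·x^6 + 6561·x^8)·Dx^4  (order 4).
h: a_k = 0, 0, 27, 0, -243/2, 0, 4617/8, …
ICs: h(0) = 0, h′(0) = 0, h′′(0) = 54, h′′′(0) = 0.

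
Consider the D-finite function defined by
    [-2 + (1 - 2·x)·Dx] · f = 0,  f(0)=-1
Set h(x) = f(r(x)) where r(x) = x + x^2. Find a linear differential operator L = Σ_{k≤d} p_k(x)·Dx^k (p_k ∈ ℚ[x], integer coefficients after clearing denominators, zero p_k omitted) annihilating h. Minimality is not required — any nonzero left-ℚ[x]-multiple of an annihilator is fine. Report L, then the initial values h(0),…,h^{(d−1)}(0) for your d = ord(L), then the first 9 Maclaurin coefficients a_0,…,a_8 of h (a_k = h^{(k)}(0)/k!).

L = (2 + 4·x) + (-1 + 2·x + 2·x^2)·Dx  (order 1).
h: a_k = -1, -2, -6, -16, -44, -120, -328, -896, -2448, …
ICs: h(0) = -1.

f: a_k = -1, -2, -4, -8, -16, -32, -64, -128, -256, …
L₀ from L_f via x↦r, Dx↦r'^{-1}Dx.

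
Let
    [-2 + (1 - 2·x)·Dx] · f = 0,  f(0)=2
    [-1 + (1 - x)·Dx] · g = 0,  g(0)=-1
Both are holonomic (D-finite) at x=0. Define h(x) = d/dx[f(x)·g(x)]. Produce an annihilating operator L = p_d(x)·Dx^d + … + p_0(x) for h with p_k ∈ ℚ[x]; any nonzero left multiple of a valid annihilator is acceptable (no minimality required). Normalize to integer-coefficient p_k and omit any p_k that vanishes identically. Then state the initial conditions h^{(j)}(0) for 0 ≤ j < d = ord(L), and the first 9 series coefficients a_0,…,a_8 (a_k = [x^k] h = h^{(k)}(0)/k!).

L = (14 - 36·x + 24·x^2) + (-3 + 13·x - 18·x^2 + 8·x^3)·Dx  (order 1).
h: a_k = -6, -28, -90, -248, -630, -1524, -3570, -8176, -18414, …
ICs: h(0) = -6.

f: a_k = 2, 4, 8, 16, 32, 64, 128, 256, 512, …
g: a_k = -1, -1, -1, -1, -1, -1, -1, -1, -1, …
L₀ := L_f ⊗_s L_g (sym. prod.), ord ≤ 1.
Differentiate: ansatz ord ≤ ord L₀ ⇒ L.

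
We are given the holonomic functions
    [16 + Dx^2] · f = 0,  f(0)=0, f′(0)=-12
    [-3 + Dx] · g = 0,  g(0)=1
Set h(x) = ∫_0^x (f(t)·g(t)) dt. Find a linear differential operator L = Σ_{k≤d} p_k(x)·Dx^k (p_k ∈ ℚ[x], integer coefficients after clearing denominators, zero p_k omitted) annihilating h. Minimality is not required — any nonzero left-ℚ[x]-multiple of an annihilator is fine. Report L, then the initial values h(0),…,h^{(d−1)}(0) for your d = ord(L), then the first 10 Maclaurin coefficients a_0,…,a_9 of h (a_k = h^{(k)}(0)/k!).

f: a_k = 0, -12, 0, 32, 0, -128/5, 0, 1024/105, 0, -2048/945, …
g: a_k = 1, 3, 9/2, 9/2, 27/8, 81/40, 81/80, 243/560, 729/4480, 243/4480, …
f·g: L₀ = L_f ⊗_s L_g, ord ≤ 2·1.
Integrate: L := L₀·Dx.
L = 25·Dx - 6·Dx^2 + Dx^3  (order 3).
h: a_k = 0, 0, -6, -12, -11/2, 42/5, 779/60, 429/70, -4031/3360, -527/180, …
ICs: h(0) = 0, h′(0) = 0, h′′(0) = -12.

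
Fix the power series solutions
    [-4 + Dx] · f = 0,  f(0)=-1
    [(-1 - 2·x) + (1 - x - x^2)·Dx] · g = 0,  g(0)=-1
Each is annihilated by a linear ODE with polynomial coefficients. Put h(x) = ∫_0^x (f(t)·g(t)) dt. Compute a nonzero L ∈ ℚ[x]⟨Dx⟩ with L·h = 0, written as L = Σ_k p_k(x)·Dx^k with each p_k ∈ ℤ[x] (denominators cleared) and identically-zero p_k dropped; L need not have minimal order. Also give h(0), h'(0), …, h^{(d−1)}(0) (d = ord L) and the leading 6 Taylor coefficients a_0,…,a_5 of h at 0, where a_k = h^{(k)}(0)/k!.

L = (5 - 2·x - 4·x^2)·Dx + (-1 + x + x^2)·Dx^2  (order 2).
h: a_k = 0, 1, 5/2, 14/3, 89/12, 163/15, …
ICs: h(0) = 0, h′(0) = 1.

f: a_k = -1, -4, -8, -32/3, -32/3, -128/15, …
g: a_k = -1, -1, -2, -3, -5, -8, …
h₀=f·g: eliminate ⇒ L₀, order ≤ 1·1.
h=∫₀ˣh₀: take L = L₀·Dx.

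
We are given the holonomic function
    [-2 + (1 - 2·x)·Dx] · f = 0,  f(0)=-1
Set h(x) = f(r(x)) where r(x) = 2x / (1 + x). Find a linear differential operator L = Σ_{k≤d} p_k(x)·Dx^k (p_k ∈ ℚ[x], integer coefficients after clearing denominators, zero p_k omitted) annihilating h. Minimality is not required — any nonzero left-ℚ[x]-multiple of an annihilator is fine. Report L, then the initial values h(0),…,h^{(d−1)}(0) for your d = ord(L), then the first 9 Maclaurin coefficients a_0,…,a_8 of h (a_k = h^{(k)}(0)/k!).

f: a_k = -1, -2, -4, -8, -16, -32, -64, -128, -256, …
h₀=f(r): pull back L_f along r ⇒ L₀.
L = 4 + (-1 + 2·x + 3·x^2)·Dx  (order 1).
h: a_k = -1, -4, -12, -36, -108, -324, -972, -2916, -8748, …
ICs: h(0) = -1.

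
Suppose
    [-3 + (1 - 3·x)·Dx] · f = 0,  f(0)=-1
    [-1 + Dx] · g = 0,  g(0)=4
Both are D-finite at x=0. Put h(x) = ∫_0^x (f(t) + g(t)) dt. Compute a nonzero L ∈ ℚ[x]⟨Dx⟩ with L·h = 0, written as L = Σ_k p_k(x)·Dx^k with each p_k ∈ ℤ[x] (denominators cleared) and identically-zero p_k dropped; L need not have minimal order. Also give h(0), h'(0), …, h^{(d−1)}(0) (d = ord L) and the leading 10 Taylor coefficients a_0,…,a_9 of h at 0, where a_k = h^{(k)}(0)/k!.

L = (-15 - 9·x)·Dx + (17 + 6·x - 9·x^2)·Dx^2 + (-2 + 3·x + 9·x^2)·Dx^3  (order 3).
h: a_k = 0, 3, 1/2, -7/3, -79/12, -97/6, -7289/180, -131219/1260, -2755619/10080, -66134879/90720, …
ICs: h(0) = 0, h′(0) = 3, h′′(0) = 1.

f: a_k = -1, -3, -9, -27, -81, -243, -729, -2187, -6561, -19683, …
g: a_k = 4, 4, 2, 2/3, 1/6, 1/30, 1/180, 1/1260, 1/10080, 1/90720, …
Weyl lclm of L_f,L_g ⇒ L₀ (ord ≤ 2).
Integrate: L := L₀·Dx.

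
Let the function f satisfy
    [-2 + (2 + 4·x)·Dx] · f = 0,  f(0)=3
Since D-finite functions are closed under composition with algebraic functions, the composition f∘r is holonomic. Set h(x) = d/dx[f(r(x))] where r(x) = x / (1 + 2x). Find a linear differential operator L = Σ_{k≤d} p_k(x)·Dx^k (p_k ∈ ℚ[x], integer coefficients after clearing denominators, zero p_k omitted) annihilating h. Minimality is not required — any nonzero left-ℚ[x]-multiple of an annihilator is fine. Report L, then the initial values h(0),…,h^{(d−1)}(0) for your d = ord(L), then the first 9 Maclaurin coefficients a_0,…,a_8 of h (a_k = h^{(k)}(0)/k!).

f: a_k = 3, 3, -3/2, 3/2, -15/8, 21/8, -63/16, 99/16, -1287/128, …
h₀=f(r): pull back L_f along r ⇒ L₀.
Derive L from L₀ (diff closure).
L = (-5 - 16·x) + (-1 - 6·x - 8·x^2)·Dx  (order 1).
h: a_k = 3, -15, 117/2, -423/2, 5985/8, -21177/8, 151305/16, -547383/16, 16043481/128, …
ICs: h(0) = 3.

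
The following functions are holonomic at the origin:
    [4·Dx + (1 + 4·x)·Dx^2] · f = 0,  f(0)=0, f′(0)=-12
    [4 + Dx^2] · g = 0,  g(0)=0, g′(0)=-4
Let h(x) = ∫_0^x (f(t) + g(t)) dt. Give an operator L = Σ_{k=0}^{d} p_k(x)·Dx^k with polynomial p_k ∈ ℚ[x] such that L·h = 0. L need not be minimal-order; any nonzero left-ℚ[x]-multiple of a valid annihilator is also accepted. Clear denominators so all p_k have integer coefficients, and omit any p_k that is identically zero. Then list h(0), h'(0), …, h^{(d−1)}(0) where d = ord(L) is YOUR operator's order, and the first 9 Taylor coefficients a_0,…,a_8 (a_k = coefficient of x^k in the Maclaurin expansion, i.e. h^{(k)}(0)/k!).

f: a_k = 0, -12, 24, -64, 192, -3072/5, 2048, -49152/7, 24576, …
g: a_k = 0, -4, 0, 8/3, 0, -8/15, 0, 16/315, 0, …
f+g: L₀ = lclm(L_f,L_g), ord ≤ 2+2.
h=∫₀ˣh₀: take L = L₀·Dx.
L = (400 + 128·x + 256·x^2)·Dx^2 + (36 + 176·x + 192·x^2 + 256·x^3)·Dx^3 + (100 + 32·x + 64·x^2)·Dx^4 + (9 + 44·x + 48·x^2 + 64·x^3)·Dx^5  (order 5).
h: a_k = 0, 0, -8, 8, -46/3, 192/5, -4612/45, 2048/7, -276478/315, …
ICs: h(0) = 0, h′(0) = 0, h′′(0) = -16, h′′′(0) = 48, h′′′′(0) = -368.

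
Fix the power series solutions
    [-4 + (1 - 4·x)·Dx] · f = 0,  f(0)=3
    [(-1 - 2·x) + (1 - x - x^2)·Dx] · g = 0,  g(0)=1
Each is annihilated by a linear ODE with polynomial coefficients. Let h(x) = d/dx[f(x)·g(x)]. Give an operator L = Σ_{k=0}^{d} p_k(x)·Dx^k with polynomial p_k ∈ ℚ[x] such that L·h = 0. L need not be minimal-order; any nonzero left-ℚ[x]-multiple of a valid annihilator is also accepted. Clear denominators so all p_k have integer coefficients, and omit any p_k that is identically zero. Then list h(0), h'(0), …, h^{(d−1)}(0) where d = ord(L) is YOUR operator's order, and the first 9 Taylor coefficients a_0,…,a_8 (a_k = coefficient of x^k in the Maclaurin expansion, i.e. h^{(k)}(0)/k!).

f: a_k = 3, 12, 48, 192, 768, 3072, 12288, 49152, 196608, …
g: a_k = 1, 1, 2, 3, 5, 8, 13, 21, 34, …
L₀ := L_f ⊗_s L_g (sym. prod.), ord ≤ 1.
Differentiate: ansatz ord ≤ ord L₀ ⇒ L.
L = (44 - 114·x - 66·x^2 + 192·x^3 + 192·x^4) + (-5 + 31·x - 33·x^2 - 62·x^3 + 60·x^4 + 48·x^5)·Dx  (order 1).
h: a_k = 15, 132, 819, 4428, 22260, 107082, 500157, 2287248, 10294101, …
ICs: h(0) = 15.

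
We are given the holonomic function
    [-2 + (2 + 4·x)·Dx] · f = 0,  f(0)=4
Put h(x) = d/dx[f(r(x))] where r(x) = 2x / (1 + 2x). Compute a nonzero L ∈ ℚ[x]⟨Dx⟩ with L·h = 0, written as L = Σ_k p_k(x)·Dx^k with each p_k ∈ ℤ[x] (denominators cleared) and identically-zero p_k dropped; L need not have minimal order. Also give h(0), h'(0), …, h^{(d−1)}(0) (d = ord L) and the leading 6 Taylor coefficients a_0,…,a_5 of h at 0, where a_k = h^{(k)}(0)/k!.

f: a_k = 4, 4, -2, 2, -5/2, 7/2, …
h₀=f(r): pull back L_f along r ⇒ L₀.
Derive L from L₀ (diff closure).
L = (-6 - 24·x) + (-1 - 8·x - 12·x^2)·Dx  (order 1).
h: a_k = 8, -48, 240, -1184, 6000, -31392, …
ICs: h(0) = 8.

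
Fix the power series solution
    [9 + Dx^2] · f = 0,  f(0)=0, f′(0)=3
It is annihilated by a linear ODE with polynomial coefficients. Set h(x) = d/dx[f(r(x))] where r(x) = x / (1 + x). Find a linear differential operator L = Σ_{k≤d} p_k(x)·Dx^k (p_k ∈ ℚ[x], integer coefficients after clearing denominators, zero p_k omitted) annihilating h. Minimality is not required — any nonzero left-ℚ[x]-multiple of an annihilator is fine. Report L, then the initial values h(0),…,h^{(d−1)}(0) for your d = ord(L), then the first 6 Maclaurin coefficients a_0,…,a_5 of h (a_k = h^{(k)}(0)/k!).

f: a_k = 0, 3, 0, -9/2, 0, 81/40, …
h₀=f(r): pull back L_f along r ⇒ L₀.
h=h₀': d/dx-closure on L₀ ⇒ L.
L = (15 + 12·x + 6·x^2) + (6 + 18·x + 18·x^2 + 6·x^3)·Dx + (1 + 4·x + 6·x^2 + 4·x^3 + x^4)·Dx^2  (order 2).
h: a_k = 3, -6, -9/2, 42, -879/8, 765/4, …
ICs: h(0) = 3, h′(0) = -6.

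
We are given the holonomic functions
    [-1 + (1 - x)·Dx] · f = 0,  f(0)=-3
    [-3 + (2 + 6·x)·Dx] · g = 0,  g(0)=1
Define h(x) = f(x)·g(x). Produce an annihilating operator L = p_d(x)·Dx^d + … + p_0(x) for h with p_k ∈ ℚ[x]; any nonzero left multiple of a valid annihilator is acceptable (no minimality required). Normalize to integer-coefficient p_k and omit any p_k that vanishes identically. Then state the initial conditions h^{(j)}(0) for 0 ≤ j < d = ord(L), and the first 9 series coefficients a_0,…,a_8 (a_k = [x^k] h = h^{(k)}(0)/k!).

L = (5 + 3·x) + (-2 - 4·x + 6·x^2)·Dx  (order 1).
h: a_k = -3, -15/2, -33/8, -147/16, 39/128, -5025/256, 25827/1024, -164859/2048, 5806263/32768, …
ICs: h(0) = -3.

f: a_k = -3, -3, -3, -3, -3, -3, -3, -3, -3, …
g: a_k = 1, 3/2, -9/8, 27/16, -405/128, 1701/256, -15309/1024, 72171/2048, -2814669/32768, …
L₀ := L_f ⊗_s L_g (sym. prod.), ord ≤ 1.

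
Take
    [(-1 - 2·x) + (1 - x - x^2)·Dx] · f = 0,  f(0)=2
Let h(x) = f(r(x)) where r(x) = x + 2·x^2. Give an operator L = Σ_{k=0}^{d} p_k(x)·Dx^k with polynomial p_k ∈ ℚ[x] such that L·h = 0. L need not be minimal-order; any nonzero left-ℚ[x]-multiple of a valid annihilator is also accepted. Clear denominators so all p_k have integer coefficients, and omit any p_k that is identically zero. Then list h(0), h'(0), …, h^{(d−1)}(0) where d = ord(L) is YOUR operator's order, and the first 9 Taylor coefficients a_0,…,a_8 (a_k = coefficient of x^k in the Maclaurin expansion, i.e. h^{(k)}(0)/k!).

f: a_k = 2, 2, 4, 6, 10, 16, 26, 42, 68, …
h₀=f(r): pull back L_f along r ⇒ L₀.
L = (1 + 6·x + 12·x^2 + 16·x^3) + (-1 + x + 3·x^2 + 4·x^3 + 4·x^4)·Dx  (order 1).
h: a_k = 2, 2, 8, 22, 62, 168, 474, 1314, 3656, …
ICs: h(0) = 2.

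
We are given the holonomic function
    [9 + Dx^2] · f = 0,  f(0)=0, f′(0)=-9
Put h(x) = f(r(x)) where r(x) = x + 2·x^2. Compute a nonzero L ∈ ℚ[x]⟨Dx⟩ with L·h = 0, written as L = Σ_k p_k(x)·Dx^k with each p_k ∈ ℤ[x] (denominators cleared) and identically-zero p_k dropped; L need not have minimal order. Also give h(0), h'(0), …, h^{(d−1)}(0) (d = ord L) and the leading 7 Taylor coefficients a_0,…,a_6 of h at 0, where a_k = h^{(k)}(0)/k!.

L = (9 + 108·x + 432·x^2 + 576·x^3) - 4·Dx + (1 + 4·x)·Dx^2  (order 2).
h: a_k = 0, -9, -18, 27/2, 81, 6237/40, 189/4, …
ICs: h(0) = 0, h′(0) = -9.

f: a_k = 0, -9, 0, 27/2, 0, -243/40, 0, …
h₀=f(r): pull back L_f along r ⇒ L₀.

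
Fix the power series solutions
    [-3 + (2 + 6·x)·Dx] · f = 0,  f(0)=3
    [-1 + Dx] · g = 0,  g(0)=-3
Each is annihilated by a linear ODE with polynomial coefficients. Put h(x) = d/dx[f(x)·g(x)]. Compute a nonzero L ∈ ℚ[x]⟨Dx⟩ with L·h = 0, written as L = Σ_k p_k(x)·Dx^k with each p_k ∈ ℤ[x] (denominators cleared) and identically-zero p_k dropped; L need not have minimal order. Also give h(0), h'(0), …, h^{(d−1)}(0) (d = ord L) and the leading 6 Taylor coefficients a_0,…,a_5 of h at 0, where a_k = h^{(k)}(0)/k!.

L = (7 + 60·x + 36·x^2) + (-10 - 42·x - 36·x^2)·Dx  (order 1).
h: a_k = -45/2, -63/4, -639/16, 2013/32, -48471/256, 266511/512, …
ICs: h(0) = -45/2.

f: a_k = 3, 9/2, -27/8, 81/16, -1215/128, 5103/256, …
g: a_k = -3, -3, -3/2, -1/2, -1/8, -1/40, …
f·g: L₀ = L_f ⊗_s L_g, ord ≤ 1·1.
h₀' ⇒ L via d/dx closure of L₀.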